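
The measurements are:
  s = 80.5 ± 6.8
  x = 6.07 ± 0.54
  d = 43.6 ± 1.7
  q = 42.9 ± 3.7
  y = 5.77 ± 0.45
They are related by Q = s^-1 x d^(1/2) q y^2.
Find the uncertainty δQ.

154

Relative error in a monomial: (δQ/Q)² = Σ (nᵢ · δxᵢ/xᵢ)².
  (-1·δs/s)² = (-1×0.0845)² = 0.00714;  (1·δx/x)² = (1×0.0890)² = 0.00791;  (½·δd/d)² = (0.5×0.0390)² = 0.000380;  (1·δq/q)² = (1×0.0862)² = 0.00744;  (2·δy/y)² = (2×0.0780)² = 0.0243
δQ/Q = √(0.0472) = 0.217
Q = 711, so δQ = 0.217 × 711 = 154.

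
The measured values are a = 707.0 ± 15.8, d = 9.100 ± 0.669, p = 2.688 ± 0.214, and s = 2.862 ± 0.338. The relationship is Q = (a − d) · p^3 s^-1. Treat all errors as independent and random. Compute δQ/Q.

Let u = a − d = 697.9. δu = √(δa² + δd²) = √(250 + 0.448) = 15.8, so δu/u = 0.0227.
Q is then a monomial in u, p, s:
δQ/Q = √((δu/u)² + (3·δp/p)² + (-1·δs/s)²) = √(0.000513 + 0.0570 + 0.0139) = 0.267

0.267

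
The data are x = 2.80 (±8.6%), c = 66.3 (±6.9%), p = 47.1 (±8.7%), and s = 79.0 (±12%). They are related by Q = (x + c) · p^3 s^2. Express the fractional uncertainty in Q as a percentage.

36.1%

Let u = x + c = 69.1. δu = √(δx² + δc²) = √(0.0580 + 20.9) = 4.58, so δu/u = 0.0663.
Q is then a monomial in u, p, s:
δQ/Q = √((δu/u)² + (3·δp/p)² + (2·δs/s)²) = √(0.00440 + 0.0681 + 0.0576) = 0.361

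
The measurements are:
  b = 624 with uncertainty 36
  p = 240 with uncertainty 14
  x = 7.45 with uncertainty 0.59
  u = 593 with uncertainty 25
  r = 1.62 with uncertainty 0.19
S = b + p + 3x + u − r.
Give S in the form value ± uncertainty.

Absolute uncertainties add in quadrature for a linear combination:
  (δb)² = 1300;  (δp)² = 196;  (3·δx)² = 3.13;  (δu)² = 625;  (δr)² = 0.0361
δS = √(2120) = 46.0
S = 1480.

1480 ± 46.0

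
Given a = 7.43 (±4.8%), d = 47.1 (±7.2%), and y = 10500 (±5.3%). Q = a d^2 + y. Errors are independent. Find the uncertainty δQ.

2560

Let p = a·d^2 = 16500. δp/p = √((1·δa/a)² + (2·δd/d)²) = √(0.00230 + 0.0207) = 0.152, so δp = 2500.
Q = p + y: δQ = √(δp² + δy²) = √(6.26e+06 + 3.1e+05) = 2560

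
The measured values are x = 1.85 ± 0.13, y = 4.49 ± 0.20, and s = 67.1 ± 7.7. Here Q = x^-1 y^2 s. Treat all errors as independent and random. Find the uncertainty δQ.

Q is a product of powers, so relative uncertainties combine in quadrature:
  (-1·δx/x)² = (-1×0.0703)² = 0.00494;  (2·δy/y)² = (2×0.0445)² = 0.00794;  (1·δs/s)² = (1×0.115)² = 0.0132
δQ/Q = √(0.0260) = 0.161
Q = 731, so δQ = 0.161 × 731 = 118.

118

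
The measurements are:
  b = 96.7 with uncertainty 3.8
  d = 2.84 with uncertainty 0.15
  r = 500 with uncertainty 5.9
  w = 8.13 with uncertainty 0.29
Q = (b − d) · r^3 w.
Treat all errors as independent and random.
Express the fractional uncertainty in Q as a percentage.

Let u = b − d = 93.9. δu = √(δb² + δd²) = √(14.4 + 0.0225) = 3.80, so δu/u = 0.0405.
Q is then a monomial in u, r, w:
δQ/Q = √((δu/u)² + (3·δr/r)² + (1·δw/w)²) = √(0.00164 + 0.00125 + 0.00127) = 0.0646

6.46%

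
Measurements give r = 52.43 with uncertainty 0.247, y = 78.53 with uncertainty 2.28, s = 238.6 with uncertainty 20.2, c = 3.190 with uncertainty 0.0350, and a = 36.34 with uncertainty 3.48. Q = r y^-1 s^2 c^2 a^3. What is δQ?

6.23e+09

Relative error in a monomial: (δQ/Q)² = Σ (nᵢ · δxᵢ/xᵢ)².
  (1·δr/r)² = (1×0.00471)² = 2.22e-05;  (-1·δy/y)² = (-1×0.0290)² = 0.000843;  (2·δs/s)² = (2×0.0847)² = 0.0287;  (2·δc/c)² = (2×0.0110)² = 0.000482;  (3·δa/a)² = (3×0.0958)² = 0.0825
δQ/Q = √(0.113) = 0.335
Q = 1.856e+10, so δQ = 0.335 × 1.856e+10 = 6.23e+09.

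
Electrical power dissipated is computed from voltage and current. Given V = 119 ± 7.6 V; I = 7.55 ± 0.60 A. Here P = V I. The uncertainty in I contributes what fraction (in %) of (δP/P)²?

60.8%

(δP/P)² = (1·δV/V)² + (1·δI/I)²
  V term: (1×0.0639)² = 0.00408
  I term: (1×0.0795)² = 0.00632
Total = 0.0104. Share from I = 0.00632/0.0104 = 0.608.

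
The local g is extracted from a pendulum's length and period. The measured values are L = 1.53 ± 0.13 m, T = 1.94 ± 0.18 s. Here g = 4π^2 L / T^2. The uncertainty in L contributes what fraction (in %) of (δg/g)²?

17.3%

(δg/g)² = (1·δL/L)² + (-2·δT/T)²
  L term: (1×0.0850)² = 0.00722
  T term: (-2×0.0928)² = 0.0344
Total = 0.0417. Share from L = 0.00722/0.0417 = 0.173.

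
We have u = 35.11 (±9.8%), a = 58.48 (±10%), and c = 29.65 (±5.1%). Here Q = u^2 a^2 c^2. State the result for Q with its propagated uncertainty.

(3.706 ± 1.10) × 10^9

For a monomial Q ∝ u^2, a^2, c^2, fractional errors add in quadrature:
  (2·δu/u)² = (2×0.0980)² = 0.0384;  (2·δa/a)² = (2×0.100)² = 0.0400;  (2·δc/c)² = (2×0.0510)² = 0.0104
δQ/Q = √(0.0888) = 0.298
Q = 3.706e+09, so δQ = 0.298 × 3.706e+09 = 1.1e+09.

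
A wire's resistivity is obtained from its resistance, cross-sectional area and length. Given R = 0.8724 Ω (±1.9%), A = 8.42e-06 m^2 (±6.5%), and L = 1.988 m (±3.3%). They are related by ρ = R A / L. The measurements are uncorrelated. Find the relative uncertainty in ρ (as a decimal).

Since ρ is a product/quotient, work with relative uncertainties:
  (1·δR/R)² = (1×0.0190)² = 0.000361;  (1·δA/A)² = (1×0.0650)² = 0.00423;  (-1·δL/L)² = (-1×0.0330)² = 0.00109
δρ/ρ = √(0.00568) = 0.0753

0.0753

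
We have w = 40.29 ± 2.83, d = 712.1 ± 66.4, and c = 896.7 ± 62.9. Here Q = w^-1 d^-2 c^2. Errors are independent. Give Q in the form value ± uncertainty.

0.03936 ± 0.00959

Each factor contributes (exponent × relative error)² to (δQ/Q)²:
  (-1·δw/w)² = (-1×0.0702)² = 0.00493;  (-2·δd/d)² = (-2×0.0932)² = 0.0348;  (2·δc/c)² = (2×0.0701)² = 0.0197
δQ/Q = √(0.0594) = 0.244
Q = 0.03936, so δQ = 0.244 × 0.03936 = 0.00959.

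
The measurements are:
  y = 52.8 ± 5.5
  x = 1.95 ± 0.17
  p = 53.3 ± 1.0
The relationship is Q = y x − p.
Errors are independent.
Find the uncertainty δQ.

Let w = y·x = 103. δw/w = √((1·δy/y)² + (1·δx/x)²) = √(0.0109 + 0.00760) = 0.136, so δw = 14.0.
Q = w − p: δQ = √(δw² + δp²) = √(196 + 1.00) = 14.0

14.0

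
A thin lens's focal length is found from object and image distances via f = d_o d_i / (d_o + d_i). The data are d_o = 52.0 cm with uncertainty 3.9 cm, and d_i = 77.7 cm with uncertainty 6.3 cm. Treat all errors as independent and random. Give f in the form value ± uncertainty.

31.2 ± 1.73 cm

∂f/∂d_o = (d_i/(d_o+d_i))² = 0.359;  ∂f/∂d_i = (d_o/(d_o+d_i))² = 0.161
δf = √((∂f/∂d_o · δd_o)² + (∂f/∂d_i · δd_i)²) = √(1.96 + 1.03) = 1.73 cm
f = 31.2 cm.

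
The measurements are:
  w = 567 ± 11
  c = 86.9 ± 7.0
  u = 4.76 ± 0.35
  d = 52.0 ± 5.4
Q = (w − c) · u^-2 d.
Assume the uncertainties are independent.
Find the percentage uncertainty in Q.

Let h = w − c = 480. δh = √(δw² + δc²) = √(121 + 49.0) = 13.0, so δh/h = 0.0272.
Q is then a monomial in h, u, d:
δQ/Q = √((δh/h)² + (-2·δu/u)² + (1·δd/d)²) = √(0.000738 + 0.0216 + 0.0108) = 0.182

18.2%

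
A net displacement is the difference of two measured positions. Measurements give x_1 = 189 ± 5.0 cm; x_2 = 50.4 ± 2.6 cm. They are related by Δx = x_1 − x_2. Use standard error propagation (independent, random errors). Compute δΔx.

5.64 cm

Each term contributes (cᵢ δxᵢ)² to (δΔx)²:
  (δx_1)² = 25.0;  (δx_2)² = 6.76
δΔx = √(31.8) = 5.64 cm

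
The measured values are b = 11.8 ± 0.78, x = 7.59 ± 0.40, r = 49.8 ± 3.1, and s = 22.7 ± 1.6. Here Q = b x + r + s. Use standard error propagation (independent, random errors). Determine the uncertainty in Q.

8.34

Let p = b·x = 89.6. δp/p = √((1·δb/b)² + (1·δx/x)²) = √(0.00437 + 0.00278) = 0.0845, so δp = 7.57.
Q = p + r + s: δQ = √(δp² + δr² + δs²) = √(57.3 + 9.61 + 2.56) = 8.34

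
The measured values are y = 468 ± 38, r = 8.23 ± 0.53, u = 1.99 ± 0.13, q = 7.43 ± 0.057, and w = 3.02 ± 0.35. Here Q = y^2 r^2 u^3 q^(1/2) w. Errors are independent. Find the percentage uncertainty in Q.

Products/powers → add relative errors in quadrature, weighted by exponent:
  (2·δy/y)² = (2×0.0812)² = 0.0264;  (2·δr/r)² = (2×0.0644)² = 0.0166;  (3·δu/u)² = (3×0.0653)² = 0.0384;  (½·δq/q)² = (0.5×0.00767)² = 1.47e-05;  (1·δw/w)² = (1×0.116)² = 0.0134
δQ/Q = √(0.0948) = 0.308

30.8%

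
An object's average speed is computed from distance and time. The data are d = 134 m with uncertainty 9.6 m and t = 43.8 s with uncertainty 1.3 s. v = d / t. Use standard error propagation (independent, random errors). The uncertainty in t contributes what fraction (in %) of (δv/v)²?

(δv/v)² = (1·δd/d)² + (-1·δt/t)²
  d term: (1×0.0716)² = 0.00513
  t term: (-1×0.0297)² = 0.000881
Total = 0.00601. Share from t = 0.000881/0.00601 = 0.146.

14.6%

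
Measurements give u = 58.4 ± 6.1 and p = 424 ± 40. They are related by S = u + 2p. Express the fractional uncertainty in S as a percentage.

S is a linear combination, so absolute uncertainties add in quadrature:
  (δu)² = 37.2;  (2·δp)² = 6400
δS = √(6440) = 80.2
S = 906, so δS/S = 80.2/906 = 0.0885.

8.85%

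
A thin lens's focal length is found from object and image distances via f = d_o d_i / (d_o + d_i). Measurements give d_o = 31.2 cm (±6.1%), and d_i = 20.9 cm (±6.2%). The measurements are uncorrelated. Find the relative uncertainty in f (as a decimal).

∂f/∂d_o = (d_i/(d_o+d_i))² = 0.161;  ∂f/∂d_i = (d_o/(d_o+d_i))² = 0.359
δf = √((∂f/∂d_o · δd_o)² + (∂f/∂d_i · δd_i)²) = √(0.0938 + 0.216) = 0.557 cm
f = 12.5 cm, so δf/f = 0.557/12.5 = 0.0445.

0.0445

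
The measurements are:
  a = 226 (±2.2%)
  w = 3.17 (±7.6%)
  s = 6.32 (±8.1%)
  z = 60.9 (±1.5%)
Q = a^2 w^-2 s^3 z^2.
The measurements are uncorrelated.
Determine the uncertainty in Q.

Products/powers → add relative errors in quadrature, weighted by exponent:
  (2·δa/a)² = (2×0.0220)² = 0.00194;  (-2·δw/w)² = (-2×0.0760)² = 0.0231;  (3·δs/s)² = (3×0.0810)² = 0.0590;  (2·δz/z)² = (2×0.0150)² = 0.000900
δQ/Q = √(0.0850) = 0.292
Q = 4.76e+09, so δQ = 0.292 × 4.76e+09 = 1.39e+09.

1.39e+09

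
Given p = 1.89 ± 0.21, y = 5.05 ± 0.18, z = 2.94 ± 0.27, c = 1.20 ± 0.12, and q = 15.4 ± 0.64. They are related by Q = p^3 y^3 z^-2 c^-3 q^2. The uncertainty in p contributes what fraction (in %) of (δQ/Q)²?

43.9%

(δQ/Q)² = (3·δp/p)² + (3·δy/y)² + (-2·δz/z)² + (-3·δc/c)² + (2·δq/q)²
  p term: (3×0.111)² = 0.111
  y term: (3×0.0356)² = 0.0114
  z term: (-2×0.0918)² = 0.0337
  c term: (-3×0.100)² = 0.0900
  q term: (2×0.0416)² = 0.00691
Total = 0.253. Share from p = 0.111/0.253 = 0.439.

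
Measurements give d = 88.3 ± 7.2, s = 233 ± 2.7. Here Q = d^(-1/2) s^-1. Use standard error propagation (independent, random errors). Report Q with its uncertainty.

(4.57 ± 0.194) × 10^-4

Relative error in a monomial: (δQ/Q)² = Σ (nᵢ · δxᵢ/xᵢ)².
  (−½·δd/d)² = (-0.5×0.0815)² = 0.00166;  (-1·δs/s)² = (-1×0.0116)² = 0.000134
δQ/Q = √(0.00180) = 0.0424
Q = 0.000457, so δQ = 0.0424 × 0.000457 = 1.94e-05.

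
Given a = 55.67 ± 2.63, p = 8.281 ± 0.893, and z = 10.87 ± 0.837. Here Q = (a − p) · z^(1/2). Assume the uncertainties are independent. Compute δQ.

11.0

Let u = a − p = 47.39. δu = √(δa² + δp²) = √(6.92 + 0.797) = 2.78, so δu/u = 0.0586.
Q is then a monomial in u, z:
δQ/Q = √((δu/u)² + (½·δz/z)²) = √(0.00344 + 0.00148) = 0.0701
Q = 156.2, so δQ = 0.0701 × 156.2 = 11.0.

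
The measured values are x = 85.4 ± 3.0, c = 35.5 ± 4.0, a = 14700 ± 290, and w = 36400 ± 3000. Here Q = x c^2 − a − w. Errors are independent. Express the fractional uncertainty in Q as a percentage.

43.8%

Let p = x·c^2 = 1.08e+05. δp/p = √((1·δx/x)² + (2·δc/c)²) = √(0.00123 + 0.0508) = 0.228, so δp = 24500.
Q = p − a − w: δQ = √(δp² + δa² + δw²) = √(6.03e+08 + 84100 + 9e+06) = 24700
Q = 56500, so δQ/Q = 24700/56500 = 0.438.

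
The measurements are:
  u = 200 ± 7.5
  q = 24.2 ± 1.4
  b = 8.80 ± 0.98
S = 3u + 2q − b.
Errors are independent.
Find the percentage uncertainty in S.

3.55%

S is a linear combination, so absolute uncertainties add in quadrature:
  (3·δu)² = 506;  (2·δq)² = 7.84;  (δb)² = 0.960
δS = √(515) = 22.7
S = 640, so δS/S = 22.7/640 = 0.0355.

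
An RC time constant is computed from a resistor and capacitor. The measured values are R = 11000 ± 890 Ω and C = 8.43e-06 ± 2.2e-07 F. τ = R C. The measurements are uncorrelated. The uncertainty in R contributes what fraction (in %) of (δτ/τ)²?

90.6%

(δτ/τ)² = (1·δR/R)² + (1·δC/C)²
  R term: (1×0.0809)² = 0.00655
  C term: (1×0.0261)² = 0.000681
Total = 0.00723. Share from R = 0.00655/0.00723 = 0.906.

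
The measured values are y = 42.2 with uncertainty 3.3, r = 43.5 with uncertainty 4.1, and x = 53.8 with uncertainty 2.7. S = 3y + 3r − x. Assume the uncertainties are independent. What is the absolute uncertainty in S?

S is a linear combination, so absolute uncertainties add in quadrature:
  (3·δy)² = 98.0;  (3·δr)² = 151;  (δx)² = 7.29
δS = √(257) = 16.0

16.0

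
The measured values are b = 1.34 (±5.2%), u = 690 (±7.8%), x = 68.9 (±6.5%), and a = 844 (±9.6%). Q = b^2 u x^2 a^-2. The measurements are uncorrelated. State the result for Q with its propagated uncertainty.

Each factor contributes (exponent × relative error)² to (δQ/Q)²:
  (2·δb/b)² = (2×0.0520)² = 0.0108;  (1·δu/u)² = (1×0.0780)² = 0.00608;  (2·δx/x)² = (2×0.0650)² = 0.0169;  (-2·δa/a)² = (-2×0.0960)² = 0.0369
δQ/Q = √(0.0707) = 0.266
Q = 8.26, so δQ = 0.266 × 8.26 = 2.19.

8.26 ± 2.19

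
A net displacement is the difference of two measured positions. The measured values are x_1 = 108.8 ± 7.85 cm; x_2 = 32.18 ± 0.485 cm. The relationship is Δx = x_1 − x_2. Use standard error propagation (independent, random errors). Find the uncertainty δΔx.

Absolute uncertainties add in quadrature for a linear combination:
  (δx_1)² = 61.6;  (δx_2)² = 0.235
δΔx = √(61.9) = 7.86 cm

7.86 cm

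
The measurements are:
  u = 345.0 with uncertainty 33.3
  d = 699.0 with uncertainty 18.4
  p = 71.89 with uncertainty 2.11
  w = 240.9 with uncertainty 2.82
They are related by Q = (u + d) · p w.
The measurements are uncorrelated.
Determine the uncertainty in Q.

Let h = u + d = 1044. δh = √(δu² + δd²) = √(1110 + 339) = 38.0, so δh/h = 0.0364.
Q is then a monomial in h, p, w:
δQ/Q = √((δh/h)² + (1·δp/p)² + (1·δw/w)²) = √(0.00133 + 0.000861 + 0.000137) = 0.0482
Q = 1.808e+07, so δQ = 0.0482 × 1.808e+07 = 8.72e+05.

8.72e+05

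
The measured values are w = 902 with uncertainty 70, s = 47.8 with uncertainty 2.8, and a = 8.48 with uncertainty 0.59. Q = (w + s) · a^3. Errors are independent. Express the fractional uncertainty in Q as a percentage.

22.1%

Let u = w + s = 950. δu = √(δw² + δs²) = √(4900 + 7.84) = 70.1, so δu/u = 0.0738.
Q is then a monomial in u, a:
δQ/Q = √((δu/u)² + (3·δa/a)²) = √(0.00544 + 0.0436) = 0.221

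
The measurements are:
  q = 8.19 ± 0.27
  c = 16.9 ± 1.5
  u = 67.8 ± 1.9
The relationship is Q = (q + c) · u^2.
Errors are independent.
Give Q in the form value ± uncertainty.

Let w = q + c = 25.1. δw = √(δq² + δc²) = √(0.0729 + 2.25) = 1.52, so δw/w = 0.0607.
Q is then a monomial in w, u:
δQ/Q = √((δw/w)² + (2·δu/u)²) = √(0.00369 + 0.00314) = 0.0827
Q = 1.15e+05, so δQ = 0.0827 × 1.15e+05 = 9530.

(1.15 ± 0.0953) × 10^5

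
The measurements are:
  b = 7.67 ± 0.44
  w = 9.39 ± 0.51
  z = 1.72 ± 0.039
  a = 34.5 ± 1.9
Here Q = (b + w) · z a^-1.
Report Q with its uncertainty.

0.851 ± 0.0608

Let u = b + w = 17.1. δu = √(δb² + δw²) = √(0.194 + 0.260) = 0.674, so δu/u = 0.0395.
Q is then a monomial in u, z, a:
δQ/Q = √((δu/u)² + (1·δz/z)² + (-1·δa/a)²) = √(0.00156 + 0.000514 + 0.00303) = 0.0715
Q = 0.851, so δQ = 0.0715 × 0.851 = 0.0608.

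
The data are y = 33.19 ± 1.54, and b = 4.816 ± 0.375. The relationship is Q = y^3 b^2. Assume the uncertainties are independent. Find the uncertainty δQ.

1.77e+05

For a monomial Q ∝ y^3, b^2, fractional errors add in quadrature:
  (3·δy/y)² = (3×0.0464)² = 0.0194;  (2·δb/b)² = (2×0.0779)² = 0.0243
δQ/Q = √(0.0436) = 0.209
Q = 848000, so δQ = 0.209 × 848000 = 1.77e+05.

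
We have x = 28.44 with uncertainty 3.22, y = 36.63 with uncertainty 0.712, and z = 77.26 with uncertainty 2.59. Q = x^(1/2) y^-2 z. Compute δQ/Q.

0.0764

Relative error in a monomial: (δQ/Q)² = Σ (nᵢ · δxᵢ/xᵢ)².
  (½·δx/x)² = (0.5×0.113)² = 0.00320;  (-2·δy/y)² = (-2×0.0194)² = 0.00151;  (1·δz/z)² = (1×0.0335)² = 0.00112
δQ/Q = √(0.00584) = 0.0764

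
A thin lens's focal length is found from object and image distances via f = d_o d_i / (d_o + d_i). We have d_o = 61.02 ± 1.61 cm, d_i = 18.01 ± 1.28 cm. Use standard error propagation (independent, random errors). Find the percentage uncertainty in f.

5.52%

∂f/∂d_o = (d_i/(d_o+d_i))² = 0.0519;  ∂f/∂d_i = (d_o/(d_o+d_i))² = 0.596
δf = √((∂f/∂d_o · δd_o)² + (∂f/∂d_i · δd_i)²) = √(0.00699 + 0.582) = 0.768 cm
f = 13.91 cm, so δf/f = 0.768/13.91 = 0.0552.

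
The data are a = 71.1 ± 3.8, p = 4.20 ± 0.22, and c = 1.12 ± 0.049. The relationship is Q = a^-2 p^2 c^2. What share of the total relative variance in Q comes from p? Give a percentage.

36.5%

(δQ/Q)² = (-2·δa/a)² + (2·δp/p)² + (2·δc/c)²
  a term: (-2×0.0534)² = 0.0114
  p term: (2×0.0524)² = 0.0110
  c term: (2×0.0437)² = 0.00766
Total = 0.0301. Share from p = 0.0110/0.0301 = 0.365.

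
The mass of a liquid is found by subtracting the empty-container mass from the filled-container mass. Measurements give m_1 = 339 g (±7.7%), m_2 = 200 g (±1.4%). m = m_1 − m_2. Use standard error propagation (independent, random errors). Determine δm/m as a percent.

18.9%

Absolute uncertainties add in quadrature for a linear combination:
  (δm_1)² = 681;  (δm_2)² = 7.84
δm = √(689) = 26.3 g
m = 139 g, so δm/m = 26.3/139 = 0.189.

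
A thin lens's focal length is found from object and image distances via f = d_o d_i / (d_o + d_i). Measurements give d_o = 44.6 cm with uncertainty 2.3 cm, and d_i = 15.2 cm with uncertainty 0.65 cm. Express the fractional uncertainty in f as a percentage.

3.45%

∂f/∂d_o = (d_i/(d_o+d_i))² = 0.0646;  ∂f/∂d_i = (d_o/(d_o+d_i))² = 0.556
δf = √((∂f/∂d_o · δd_o)² + (∂f/∂d_i · δd_i)²) = √(0.0221 + 0.131) = 0.391 cm
f = 11.3 cm, so δf/f = 0.391/11.3 = 0.0345.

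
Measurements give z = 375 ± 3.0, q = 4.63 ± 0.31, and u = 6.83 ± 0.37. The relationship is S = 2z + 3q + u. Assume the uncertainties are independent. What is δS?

Each term contributes (cᵢ δxᵢ)² to (δS)²:
  (2·δz)² = 36.0;  (3·δq)² = 0.865;  (δu)² = 0.137
δS = √(37.0) = 6.08

6.08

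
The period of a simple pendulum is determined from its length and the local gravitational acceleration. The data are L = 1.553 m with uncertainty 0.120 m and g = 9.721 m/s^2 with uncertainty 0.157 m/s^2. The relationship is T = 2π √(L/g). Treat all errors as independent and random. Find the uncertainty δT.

0.0991 s

For a monomial T ∝ L^(1/2), g^(-1/2), fractional errors add in quadrature:
  (½·δL/L)² = (0.5×0.0773)² = 0.00149;  (−½·δg/g)² = (-0.5×0.0162)² = 6.52e-05
δT/T = √(0.00156) = 0.0395
T = 2.511 s, so δT = 0.0395 × 2.511 = 0.0991 s.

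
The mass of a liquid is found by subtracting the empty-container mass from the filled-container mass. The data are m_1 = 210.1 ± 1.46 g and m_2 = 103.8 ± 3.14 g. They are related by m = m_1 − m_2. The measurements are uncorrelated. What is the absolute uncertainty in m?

3.46 g

Each term contributes (cᵢ δxᵢ)² to (δm)²:
  (δm_1)² = 2.13;  (δm_2)² = 9.86
δm = √(12.0) = 3.46 g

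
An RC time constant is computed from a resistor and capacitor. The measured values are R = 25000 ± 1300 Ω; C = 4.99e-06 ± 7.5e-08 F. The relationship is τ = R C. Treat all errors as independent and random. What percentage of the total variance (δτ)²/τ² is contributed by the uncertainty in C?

(δτ/τ)² = (1·δR/R)² + (1·δC/C)²
  R term: (1×0.0520)² = 0.00270
  C term: (1×0.0150)² = 0.000226
Total = 0.00293. Share from C = 0.000226/0.00293 = 0.0771.

7.71%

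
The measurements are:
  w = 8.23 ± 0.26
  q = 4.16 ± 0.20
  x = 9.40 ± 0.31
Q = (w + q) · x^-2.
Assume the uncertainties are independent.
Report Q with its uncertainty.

Let u = w + q = 12.4. δu = √(δw² + δq²) = √(0.0676 + 0.0400) = 0.328, so δu/u = 0.0265.
Q is then a monomial in u, x:
δQ/Q = √((δu/u)² + (-2·δx/x)²) = √(0.000701 + 0.00435) = 0.0711
Q = 0.140, so δQ = 0.0711 × 0.140 = 0.00997.

0.140 ± 0.00997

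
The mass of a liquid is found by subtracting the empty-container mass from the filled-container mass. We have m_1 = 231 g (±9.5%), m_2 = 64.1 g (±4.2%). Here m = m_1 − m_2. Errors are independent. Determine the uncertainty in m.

22.1 g

m is a linear combination, so absolute uncertainties add in quadrature:
  (δm_1)² = 482;  (δm_2)² = 7.25
δm = √(489) = 22.1 g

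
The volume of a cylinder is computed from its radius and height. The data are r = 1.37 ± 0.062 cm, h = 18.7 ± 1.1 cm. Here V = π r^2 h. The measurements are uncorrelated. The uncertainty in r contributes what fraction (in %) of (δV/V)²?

70.3%

(δV/V)² = (2·δr/r)² + (1·δh/h)²
  r term: (2×0.0453)² = 0.00819
  h term: (1×0.0588)² = 0.00346
Total = 0.0117. Share from r = 0.00819/0.0117 = 0.703.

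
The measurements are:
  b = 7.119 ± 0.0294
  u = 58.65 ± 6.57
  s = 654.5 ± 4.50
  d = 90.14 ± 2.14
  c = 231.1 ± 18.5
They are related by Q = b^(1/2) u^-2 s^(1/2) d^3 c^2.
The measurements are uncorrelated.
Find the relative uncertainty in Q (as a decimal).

0.284

Since Q is a product/quotient, work with relative uncertainties:
  (½·δb/b)² = (0.5×0.00413)² = 4.26e-06;  (-2·δu/u)² = (-2×0.112)² = 0.0502;  (½·δs/s)² = (0.5×0.00688)² = 1.18e-05;  (3·δd/d)² = (3×0.0237)² = 0.00507;  (2·δc/c)² = (2×0.0801)² = 0.0256
δQ/Q = √(0.0809) = 0.284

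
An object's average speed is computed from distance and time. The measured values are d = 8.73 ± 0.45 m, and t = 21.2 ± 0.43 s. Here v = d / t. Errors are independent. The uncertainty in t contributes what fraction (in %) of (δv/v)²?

13.4%

(δv/v)² = (1·δd/d)² + (-1·δt/t)²
  d term: (1×0.0515)² = 0.00266
  t term: (-1×0.0203)² = 0.000411
Total = 0.00307. Share from t = 0.000411/0.00307 = 0.134.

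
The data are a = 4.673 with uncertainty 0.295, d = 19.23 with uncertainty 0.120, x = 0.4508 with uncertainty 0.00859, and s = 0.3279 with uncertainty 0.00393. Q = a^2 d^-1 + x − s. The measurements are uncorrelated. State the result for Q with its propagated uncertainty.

Let p = a^2·d^-1 = 1.136. δp/p = √((2·δa/a)² + (-1·δd/d)²) = √(0.0159 + 3.89e-05) = 0.126, so δp = 0.144.
Q = p + x − s: δQ = √(δp² + δx² + δs²) = √(0.0206 + 7.38e-05 + 1.54e-05) = 0.144
Q = 1.258.

1.258 ± 0.144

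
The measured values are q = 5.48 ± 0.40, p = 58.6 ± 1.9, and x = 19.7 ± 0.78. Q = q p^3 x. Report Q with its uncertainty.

(2.17 ± 0.278) × 10^7

Since Q is a product/quotient, work with relative uncertainties:
  (1·δq/q)² = (1×0.0730)² = 0.00533;  (3·δp/p)² = (3×0.0324)² = 0.00946;  (1·δx/x)² = (1×0.0396)² = 0.00157
δQ/Q = √(0.0164) = 0.128
Q = 2.17e+07, so δQ = 0.128 × 2.17e+07 = 2.78e+06.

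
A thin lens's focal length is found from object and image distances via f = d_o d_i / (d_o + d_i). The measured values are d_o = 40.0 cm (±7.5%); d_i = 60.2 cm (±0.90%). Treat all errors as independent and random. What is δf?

1.09 cm

∂f/∂d_o = (d_i/(d_o+d_i))² = 0.361;  ∂f/∂d_i = (d_o/(d_o+d_i))² = 0.159
δf = √((∂f/∂d_o · δd_o)² + (∂f/∂d_i · δd_i)²) = √(1.17 + 0.00745) = 1.09 cm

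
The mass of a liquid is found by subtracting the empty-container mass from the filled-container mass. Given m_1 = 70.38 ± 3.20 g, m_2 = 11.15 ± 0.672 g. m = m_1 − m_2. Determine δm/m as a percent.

5.52%

Absolute uncertainties add in quadrature for a linear combination:
  (δm_1)² = 10.2;  (δm_2)² = 0.452
δm = √(10.7) = 3.27 g
m = 59.23 g, so δm/m = 3.27/59.23 = 0.0552.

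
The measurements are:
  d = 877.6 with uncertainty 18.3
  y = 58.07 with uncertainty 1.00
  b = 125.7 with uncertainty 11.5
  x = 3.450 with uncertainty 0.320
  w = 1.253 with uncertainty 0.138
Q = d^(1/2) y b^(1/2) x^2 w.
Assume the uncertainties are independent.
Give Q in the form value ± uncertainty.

Products/powers → add relative errors in quadrature, weighted by exponent:
  (½·δd/d)² = (0.5×0.0209)² = 0.000109;  (1·δy/y)² = (1×0.0172)² = 0.000297;  (½·δb/b)² = (0.5×0.0915)² = 0.00209;  (2·δx/x)² = (2×0.0928)² = 0.0344;  (1·δw/w)² = (1×0.110)² = 0.0121
δQ/Q = √(0.0490) = 0.221
Q = 287600, so δQ = 0.221 × 287600 = 63700.

287600 ± 63700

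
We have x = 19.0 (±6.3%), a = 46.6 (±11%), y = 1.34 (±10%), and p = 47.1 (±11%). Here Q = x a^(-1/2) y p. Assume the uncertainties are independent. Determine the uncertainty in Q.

30.0

Since Q is a product/quotient, work with relative uncertainties:
  (1·δx/x)² = (1×0.0630)² = 0.00397;  (−½·δa/a)² = (-0.5×0.110)² = 0.00302;  (1·δy/y)² = (1×0.100)² = 0.0100;  (1·δp/p)² = (1×0.110)² = 0.0121
δQ/Q = √(0.0291) = 0.171
Q = 176, so δQ = 0.171 × 176 = 30.0.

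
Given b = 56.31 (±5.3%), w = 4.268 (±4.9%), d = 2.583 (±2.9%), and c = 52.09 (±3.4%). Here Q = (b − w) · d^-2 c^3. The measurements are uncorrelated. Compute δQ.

Let u = b − w = 52.04. δu = √(δb² + δw²) = √(8.91 + 0.0437) = 2.99, so δu/u = 0.0575.
Q is then a monomial in u, d, c:
δQ/Q = √((δu/u)² + (-2·δd/d)² + (3·δc/c)²) = √(0.00330 + 0.00336 + 0.0104) = 0.131
Q = 1.102e+06, so δQ = 0.131 × 1.102e+06 = 1.44e+05.

1.44e+05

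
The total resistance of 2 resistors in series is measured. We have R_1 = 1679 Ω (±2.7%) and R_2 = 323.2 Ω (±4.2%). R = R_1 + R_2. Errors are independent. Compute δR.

R is a linear combination, so absolute uncertainties add in quadrature:
  (δR_1)² = 2060;  (δR_2)² = 184
δR = √(2240) = 47.3 Ω

47.3 Ω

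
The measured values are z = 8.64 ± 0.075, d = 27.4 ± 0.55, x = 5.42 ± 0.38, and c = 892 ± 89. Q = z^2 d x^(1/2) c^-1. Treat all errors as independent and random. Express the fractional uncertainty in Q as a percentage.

Products/powers → add relative errors in quadrature, weighted by exponent:
  (2·δz/z)² = (2×0.00868)² = 0.000301;  (1·δd/d)² = (1×0.0201)² = 0.000403;  (½·δx/x)² = (0.5×0.0701)² = 0.00123;  (-1·δc/c)² = (-1×0.0998)² = 0.00996
δQ/Q = √(0.0119) = 0.109

10.9%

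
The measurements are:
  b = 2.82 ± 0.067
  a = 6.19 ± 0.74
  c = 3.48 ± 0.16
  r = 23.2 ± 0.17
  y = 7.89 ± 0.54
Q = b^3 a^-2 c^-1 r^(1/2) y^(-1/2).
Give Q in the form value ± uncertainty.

0.288 ± 0.0738

Q is a product of powers, so relative uncertainties combine in quadrature:
  (3·δb/b)² = (3×0.0238)² = 0.00508;  (-2·δa/a)² = (-2×0.120)² = 0.0572;  (-1·δc/c)² = (-1×0.0460)² = 0.00211;  (½·δr/r)² = (0.5×0.00733)² = 1.34e-05;  (−½·δy/y)² = (-0.5×0.0684)² = 0.00117
δQ/Q = √(0.0655) = 0.256
Q = 0.288, so δQ = 0.256 × 0.288 = 0.0738.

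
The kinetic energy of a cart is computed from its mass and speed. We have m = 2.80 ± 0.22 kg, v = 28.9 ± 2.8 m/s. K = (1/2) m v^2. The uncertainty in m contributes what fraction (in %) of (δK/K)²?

14.1%

(δK/K)² = (1·δm/m)² + (2·δv/v)²
  m term: (1×0.0786)² = 0.00617
  v term: (2×0.0969)² = 0.0375
Total = 0.0437. Share from m = 0.00617/0.0437 = 0.141.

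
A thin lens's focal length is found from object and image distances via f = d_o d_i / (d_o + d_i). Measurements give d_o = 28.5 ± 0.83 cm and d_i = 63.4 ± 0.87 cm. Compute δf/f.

0.0205

∂f/∂d_o = (d_i/(d_o+d_i))² = 0.476;  ∂f/∂d_i = (d_o/(d_o+d_i))² = 0.0962
δf = √((∂f/∂d_o · δd_o)² + (∂f/∂d_i · δd_i)²) = √(0.156 + 0.00700) = 0.404 cm
f = 19.7 cm, so δf/f = 0.404/19.7 = 0.0205.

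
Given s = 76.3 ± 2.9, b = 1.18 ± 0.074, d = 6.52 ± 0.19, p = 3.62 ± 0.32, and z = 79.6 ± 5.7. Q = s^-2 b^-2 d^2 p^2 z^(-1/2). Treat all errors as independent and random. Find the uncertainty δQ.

Since Q is a product/quotient, work with relative uncertainties:
  (-2·δs/s)² = (-2×0.0380)² = 0.00578;  (-2·δb/b)² = (-2×0.0627)² = 0.0157;  (2·δd/d)² = (2×0.0291)² = 0.00340;  (2·δp/p)² = (2×0.0884)² = 0.0313;  (−½·δz/z)² = (-0.5×0.0716)² = 0.00128
δQ/Q = √(0.0574) = 0.240
Q = 0.00770, so δQ = 0.240 × 0.00770 = 0.00185.

0.00185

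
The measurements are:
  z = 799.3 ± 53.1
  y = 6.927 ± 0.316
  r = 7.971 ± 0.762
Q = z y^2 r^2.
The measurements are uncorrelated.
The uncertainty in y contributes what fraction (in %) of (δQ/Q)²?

(δQ/Q)² = (1·δz/z)² + (2·δy/y)² + (2·δr/r)²
  z term: (1×0.0664)² = 0.00441
  y term: (2×0.0456)² = 0.00832
  r term: (2×0.0956)² = 0.0366
Total = 0.0493. Share from y = 0.00832/0.0493 = 0.169.

16.9%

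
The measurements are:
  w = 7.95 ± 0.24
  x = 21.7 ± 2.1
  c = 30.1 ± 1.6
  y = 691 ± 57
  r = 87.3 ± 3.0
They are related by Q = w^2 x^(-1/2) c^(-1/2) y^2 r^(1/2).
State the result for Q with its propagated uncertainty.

(1.10 ± 0.204) × 10^7

Q is a product of powers, so relative uncertainties combine in quadrature:
  (2·δw/w)² = (2×0.0302)² = 0.00365;  (−½·δx/x)² = (-0.5×0.0968)² = 0.00234;  (−½·δc/c)² = (-0.5×0.0532)² = 0.000706;  (2·δy/y)² = (2×0.0825)² = 0.0272;  (½·δr/r)² = (0.5×0.0344)² = 0.000295
δQ/Q = √(0.0342) = 0.185
Q = 1.1e+07, so δQ = 0.185 × 1.1e+07 = 2.04e+06.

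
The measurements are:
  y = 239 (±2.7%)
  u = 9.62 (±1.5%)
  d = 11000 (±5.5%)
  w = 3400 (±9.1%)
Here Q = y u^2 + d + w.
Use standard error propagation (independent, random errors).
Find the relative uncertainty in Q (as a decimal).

0.0307

Let p = y·u^2 = 22100. δp/p = √((1·δy/y)² + (2·δu/u)²) = √(0.000729 + 0.000900) = 0.0404, so δp = 893.
Q = p + d + w: δQ = √(δp² + δd² + δw²) = √(7.97e+05 + 3.66e+05 + 95700) = 1120
Q = 36500, so δQ/Q = 1120/36500 = 0.0307.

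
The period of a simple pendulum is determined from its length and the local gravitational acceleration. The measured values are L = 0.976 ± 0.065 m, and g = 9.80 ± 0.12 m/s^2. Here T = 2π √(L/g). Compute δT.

For a monomial T ∝ L^(1/2), g^(-1/2), fractional errors add in quadrature:
  (½·δL/L)² = (0.5×0.0666)² = 0.00111;  (−½·δg/g)² = (-0.5×0.0122)² = 3.75e-05
δT/T = √(0.00115) = 0.0339
T = 1.98 s, so δT = 0.0339 × 1.98 = 0.0671 s.

0.0671 s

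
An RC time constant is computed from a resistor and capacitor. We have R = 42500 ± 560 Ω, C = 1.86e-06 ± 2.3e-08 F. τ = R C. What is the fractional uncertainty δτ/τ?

Since τ is a product/quotient, work with relative uncertainties:
  (1·δR/R)² = (1×0.0132)² = 0.000174;  (1·δC/C)² = (1×0.0124)² = 0.000153
δτ/τ = √(0.000327) = 0.0181

0.0181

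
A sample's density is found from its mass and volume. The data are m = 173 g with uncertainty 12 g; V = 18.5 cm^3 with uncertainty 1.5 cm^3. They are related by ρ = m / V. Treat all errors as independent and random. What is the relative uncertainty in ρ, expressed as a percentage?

10.7%

Each factor contributes (exponent × relative error)² to (δρ/ρ)²:
  (1·δm/m)² = (1×0.0694)² = 0.00481;  (-1·δV/V)² = (-1×0.0811)² = 0.00657
δρ/ρ = √(0.0114) = 0.107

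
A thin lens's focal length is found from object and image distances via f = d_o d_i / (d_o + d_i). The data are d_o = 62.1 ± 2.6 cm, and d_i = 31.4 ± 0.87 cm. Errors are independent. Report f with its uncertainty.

∂f/∂d_o = (d_i/(d_o+d_i))² = 0.113;  ∂f/∂d_i = (d_o/(d_o+d_i))² = 0.441
δf = √((∂f/∂d_o · δd_o)² + (∂f/∂d_i · δd_i)²) = √(0.0860 + 0.147) = 0.483 cm
f = 20.9 cm.

20.9 ± 0.483 cm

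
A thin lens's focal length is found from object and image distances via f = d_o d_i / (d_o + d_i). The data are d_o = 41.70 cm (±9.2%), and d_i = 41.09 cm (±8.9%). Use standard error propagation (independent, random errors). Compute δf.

∂f/∂d_o = (d_i/(d_o+d_i))² = 0.246;  ∂f/∂d_i = (d_o/(d_o+d_i))² = 0.254
δf = √((∂f/∂d_o · δd_o)² + (∂f/∂d_i · δd_i)²) = √(0.893 + 0.861) = 1.32 cm

1.32 cm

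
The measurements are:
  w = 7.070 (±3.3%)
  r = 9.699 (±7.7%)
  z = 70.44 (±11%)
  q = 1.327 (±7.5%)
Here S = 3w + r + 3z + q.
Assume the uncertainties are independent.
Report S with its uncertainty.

S is a linear combination, so absolute uncertainties add in quadrature:
  (3·δw)² = 0.490;  (δr)² = 0.558;  (3·δz)² = 540;  (δq)² = 0.00991
δS = √(541) = 23.3
S = 243.6.

243.6 ± 23.3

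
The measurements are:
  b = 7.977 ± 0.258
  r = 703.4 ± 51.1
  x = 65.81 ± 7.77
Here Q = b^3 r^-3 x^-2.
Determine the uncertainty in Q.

1.13e-10

Each factor contributes (exponent × relative error)² to (δQ/Q)²:
  (3·δb/b)² = (3×0.0323)² = 0.00941;  (-3·δr/r)² = (-3×0.0726)² = 0.0475;  (-2·δx/x)² = (-2×0.118)² = 0.0558
δQ/Q = √(0.113) = 0.336
Q = 3.368e-10, so δQ = 0.336 × 3.368e-10 = 1.13e-10.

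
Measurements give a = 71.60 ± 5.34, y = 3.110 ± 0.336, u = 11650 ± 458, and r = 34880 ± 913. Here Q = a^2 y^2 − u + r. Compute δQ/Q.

0.179

Let p = a^2·y^2 = 49580. δp/p = √((2·δa/a)² + (2·δy/y)²) = √(0.0222 + 0.0467) = 0.263, so δp = 13000.
Q = p − u + r: δQ = √(δp² + δu² + δr²) = √(1.69e+08 + 2.1e+05 + 8.34e+05) = 13100
Q = 72810, so δQ/Q = 13100/72810 = 0.179.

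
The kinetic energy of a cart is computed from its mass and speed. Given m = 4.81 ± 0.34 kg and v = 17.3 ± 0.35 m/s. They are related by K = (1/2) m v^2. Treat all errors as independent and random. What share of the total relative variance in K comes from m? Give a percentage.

75.3%

(δK/K)² = (1·δm/m)² + (2·δv/v)²
  m term: (1×0.0707)² = 0.00500
  v term: (2×0.0202)² = 0.00164
Total = 0.00663. Share from m = 0.00500/0.00663 = 0.753.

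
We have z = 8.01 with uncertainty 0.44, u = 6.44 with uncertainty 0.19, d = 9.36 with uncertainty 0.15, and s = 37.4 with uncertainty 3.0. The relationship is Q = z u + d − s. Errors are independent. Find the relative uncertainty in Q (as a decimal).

Let p = z·u = 51.6. δp/p = √((1·δz/z)² + (1·δu/u)²) = √(0.00302 + 0.000870) = 0.0624, so δp = 3.22.
Q = p + d − s: δQ = √(δp² + δd² + δs²) = √(10.3 + 0.0225 + 9.00) = 4.40
Q = 23.5, so δQ/Q = 4.40/23.5 = 0.187.

0.187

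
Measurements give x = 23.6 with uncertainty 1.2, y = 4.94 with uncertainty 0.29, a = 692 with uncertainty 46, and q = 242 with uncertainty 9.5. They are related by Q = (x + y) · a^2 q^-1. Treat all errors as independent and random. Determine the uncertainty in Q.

Let u = x + y = 28.5. δu = √(δx² + δy²) = √(1.44 + 0.0841) = 1.23, so δu/u = 0.0433.
Q is then a monomial in u, a, q:
δQ/Q = √((δu/u)² + (2·δa/a)² + (-1·δq/q)²) = √(0.00187 + 0.0177 + 0.00154) = 0.145
Q = 56500, so δQ = 0.145 × 56500 = 8200.

8200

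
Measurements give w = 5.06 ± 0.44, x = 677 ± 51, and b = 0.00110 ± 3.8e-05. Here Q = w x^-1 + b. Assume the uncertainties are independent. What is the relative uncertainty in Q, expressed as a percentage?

10.0%

Let p = w·x^-1 = 0.00747. δp/p = √((1·δw/w)² + (-1·δx/x)²) = √(0.00756 + 0.00567) = 0.115, so δp = 0.000860.
Q = p + b: δQ = √(δp² + δb²) = √(7.39e-07 + 1.44e-09) = 0.000861
Q = 0.00857, so δQ/Q = 0.000861/0.00857 = 0.100.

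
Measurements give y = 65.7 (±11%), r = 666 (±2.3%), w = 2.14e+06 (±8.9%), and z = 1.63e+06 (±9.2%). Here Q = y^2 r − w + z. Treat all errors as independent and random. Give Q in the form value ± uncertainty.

(2.36 ± 0.681) × 10^6

Let p = y^2·r = 2.87e+06. δp/p = √((2·δy/y)² + (1·δr/r)²) = √(0.0484 + 0.000529) = 0.221, so δp = 6.36e+05.
Q = p − w + z: δQ = √(δp² + δw² + δz²) = √(4.04e+11 + 3.63e+10 + 2.25e+10) = 6.81e+05
Q = 2.36e+06.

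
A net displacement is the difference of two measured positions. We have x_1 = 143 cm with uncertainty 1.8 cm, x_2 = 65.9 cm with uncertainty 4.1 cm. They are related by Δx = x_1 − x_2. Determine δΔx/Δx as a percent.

Sums and differences: (δΔx)² = Σ (cᵢ δxᵢ)².
  (δx_1)² = 3.24;  (δx_2)² = 16.8
δΔx = √(20.0) = 4.48 cm
Δx = 77.1 cm, so δΔx/Δx = 4.48/77.1 = 0.0581.

5.81%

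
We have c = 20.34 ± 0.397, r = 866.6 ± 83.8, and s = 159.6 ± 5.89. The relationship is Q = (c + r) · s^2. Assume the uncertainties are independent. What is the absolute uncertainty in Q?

2.71e+06

Let u = c + r = 886.9. δu = √(δc² + δr²) = √(0.158 + 7020) = 83.8, so δu/u = 0.0945.
Q is then a monomial in u, s:
δQ/Q = √((δu/u)² + (2·δs/s)²) = √(0.00893 + 0.00545) = 0.120
Q = 2.259e+07, so δQ = 0.120 × 2.259e+07 = 2.71e+06.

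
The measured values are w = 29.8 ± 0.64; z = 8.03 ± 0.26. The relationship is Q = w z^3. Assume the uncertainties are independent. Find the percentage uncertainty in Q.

For a monomial Q ∝ w, z^3, fractional errors add in quadrature:
  (1·δw/w)² = (1×0.0215)² = 0.000461;  (3·δz/z)² = (3×0.0324)² = 0.00944
δQ/Q = √(0.00990) = 0.0995

9.95%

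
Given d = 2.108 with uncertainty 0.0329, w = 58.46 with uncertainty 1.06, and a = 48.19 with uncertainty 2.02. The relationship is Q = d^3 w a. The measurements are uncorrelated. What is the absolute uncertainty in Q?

1730

Since Q is a product/quotient, work with relative uncertainties:
  (3·δd/d)² = (3×0.0156)² = 0.00219;  (1·δw/w)² = (1×0.0181)² = 0.000329;  (1·δa/a)² = (1×0.0419)² = 0.00176
δQ/Q = √(0.00428) = 0.0654
Q = 26390, so δQ = 0.0654 × 26390 = 1730.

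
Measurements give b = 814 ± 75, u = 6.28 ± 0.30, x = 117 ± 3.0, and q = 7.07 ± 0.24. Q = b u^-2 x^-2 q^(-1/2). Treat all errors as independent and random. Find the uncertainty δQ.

8.13e-05

Products/powers → add relative errors in quadrature, weighted by exponent:
  (1·δb/b)² = (1×0.0921)² = 0.00849;  (-2·δu/u)² = (-2×0.0478)² = 0.00913;  (-2·δx/x)² = (-2×0.0256)² = 0.00263;  (−½·δq/q)² = (-0.5×0.0339)² = 0.000288
δQ/Q = √(0.0205) = 0.143
Q = 0.000567, so δQ = 0.143 × 0.000567 = 8.13e-05.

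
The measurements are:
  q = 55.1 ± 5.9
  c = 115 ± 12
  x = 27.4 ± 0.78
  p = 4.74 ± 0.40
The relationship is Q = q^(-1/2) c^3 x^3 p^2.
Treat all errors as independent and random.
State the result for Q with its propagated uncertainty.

Since Q is a product/quotient, work with relative uncertainties:
  (−½·δq/q)² = (-0.5×0.107)² = 0.00287;  (3·δc/c)² = (3×0.104)² = 0.0980;  (3·δx/x)² = (3×0.0285)² = 0.00729;  (2·δp/p)² = (2×0.0844)² = 0.0285
δQ/Q = √(0.137) = 0.370
Q = 9.47e+10, so δQ = 0.370 × 9.47e+10 = 3.5e+10.

(9.47 ± 3.50) × 10^10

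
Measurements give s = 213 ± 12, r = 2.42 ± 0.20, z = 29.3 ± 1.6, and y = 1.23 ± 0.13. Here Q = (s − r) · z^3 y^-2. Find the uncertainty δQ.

Let u = s − r = 211. δu = √(δs² + δr²) = √(144 + 0.0400) = 12.0, so δu/u = 0.0570.
Q is then a monomial in u, z, y:
δQ/Q = √((δu/u)² + (3·δz/z)² + (-2·δy/y)²) = √(0.00325 + 0.0268 + 0.0447) = 0.273
Q = 3.5e+06, so δQ = 0.273 × 3.5e+06 = 9.57e+05.

9.57e+05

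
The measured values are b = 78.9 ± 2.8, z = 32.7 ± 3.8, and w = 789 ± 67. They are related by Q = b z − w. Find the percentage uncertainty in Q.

Let p = b·z = 2580. δp/p = √((1·δb/b)² + (1·δz/z)²) = √(0.00126 + 0.0135) = 0.122, so δp = 313.
Q = p − w: δQ = √(δp² + δw²) = √(98300 + 4490) = 321
Q = 1790, so δQ/Q = 321/1790 = 0.179.

17.9%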